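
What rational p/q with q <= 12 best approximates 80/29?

Expand x = 80/29 as a continued fraction with the Euclidean algorithm:
  80 = 2*29 + 22, so a_0 = 2.
  29 = 1*22 + 7, so a_1 = 1.
  22 = 3*7 + 1, so a_2 = 3.
  7 = 7*1 + 0, so a_3 = 7.
so x = [2; 1, 3, 7].
Convergents (p_i = a_i*p_{i-1} + p_{i-2}, q_i = a_i*q_{i-1} + q_{i-2} with p_{-2}=0, p_{-1}=1, q_{-2}=1, q_{-1}=0), until the denominator exceeds 12:
  i=0: a_0=2, p_0 = 2*1 + 0 = 2, q_0 = 2*0 + 1 = 1.
  i=1: a_1=1, p_1 = 1*2 + 1 = 3, q_1 = 1*1 + 0 = 1.
  i=2: a_2=3, p_2 = 3*3 + 2 = 11, q_2 = 3*1 + 1 = 4.
  i=3: a_3=7, p_3 = 7*11 + 3 = 80, q_3 = 7*4 + 1 = 29.
q_3 = 29 > 12, so the last convergent with denominator <= 12 is p_2/q_2 = 11/4.
The closest fraction with denominator <= 12 is either p_2/q_2 or the intermediate fraction (k*p_2 + p_1)/(k*q_2 + q_1) with the largest k >= 1 whose denominator stays <= 12; these approach x as k grows, and every other convergent or intermediate fraction in range is farther away.
Largest k: floor((12 - q_1)/q_2) = floor((12 - 1)/4) = 2.
That gives (2*11 + 3)/(2*4 + 1) = 25/9.
Compare the errors: |x - 11/4| = |80*4 - 11*29|/(29*4) = 1/116, and |x - 25/9| = |80*9 - 25*29|/(29*9) = 5/261.
Cross-multiplying, 1*261 = 261 < 580 = 5*116, so 1/116 is smaller: the convergent 11/4 is closer to x than 25/9.

11/4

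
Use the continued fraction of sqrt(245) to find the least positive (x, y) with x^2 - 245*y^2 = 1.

First expand sqrt(245) as a continued fraction. With x_i = (sqrt(245) + m_i)/d_i and (m_0, d_0) = (0, 1): a_0 = floor(sqrt(245)) = 15, since 15^2 = 225 <= 245 < 256 = 16^2.
Iterate m_{i+1} = d_i*a_i - m_i, d_{i+1} = (245 - m_{i+1}^2)/d_i, a_{i+1} = floor((a_0 + m_{i+1})/d_{i+1}):
  m_1 = 1*15 - 0 = 15, d_1 = (245 - 15^2)/1 = 20/1 = 20, a_1 = floor((15 + 15)/20) = 1.
  m_2 = 20*1 - 15 = 5, d_2 = (245 - 5^2)/20 = 220/20 = 11, a_2 = floor((15 + 5)/11) = 1.
  m_3 = 11*1 - 5 = 6, d_3 = (245 - 6^2)/11 = 209/11 = 19, a_3 = floor((15 + 6)/19) = 1.
  m_4 = 19*1 - 6 = 13, d_4 = (245 - 13^2)/19 = 76/19 = 4, a_4 = floor((15 + 13)/4) = 7.
  m_5 = 4*7 - 13 = 15, d_5 = (245 - 15^2)/4 = 20/4 = 5, a_5 = floor((15 + 15)/5) = 6.
  m_6 = 5*6 - 15 = 15, d_6 = (245 - 15^2)/5 = 20/5 = 4, a_6 = floor((15 + 15)/4) = 7.
  m_7 = 4*7 - 15 = 13, d_7 = (245 - 13^2)/4 = 76/4 = 19, a_7 = floor((15 + 13)/19) = 1.
  m_8 = 19*1 - 13 = 6, d_8 = (245 - 6^2)/19 = 209/19 = 11, a_8 = floor((15 + 6)/11) = 1.
  m_9 = 11*1 - 6 = 5, d_9 = (245 - 5^2)/11 = 220/11 = 20, a_9 = floor((15 + 5)/20) = 1.
  m_10 = 20*1 - 5 = 15, d_10 = (245 - 15^2)/20 = 20/20 = 1, a_10 = floor((15 + 15)/1) = 30.
  m_11 = 1*30 - 15 = 15, d_11 = (245 - 15^2)/1 = 20/1 = 20: (m_11, d_11) = (m_1, d_1) = (15, 20), so from here the quotients repeat a_1, ..., a_10; the period length is 10.
So sqrt(245) = [15; (1, 1, 1, 7, 6, 7, 1, 1, 1, 30)] with period length k = 10.
k is even, so the fundamental solution of x^2 - 245y^2 = 1 is (p_{k-1}, q_{k-1}) = (p_9, q_9); compute convergents through index 9.
Convergents (p_i = a_i*p_{i-1} + p_{i-2}, q_i = a_i*q_{i-1} + q_{i-2} with p_{-2}=0, p_{-1}=1, q_{-2}=1, q_{-1}=0):
  i=0: a_0=15, p_0 = 15*1 + 0 = 15, q_0 = 15*0 + 1 = 1.
  i=1: a_1=1, p_1 = 1*15 + 1 = 16, q_1 = 1*1 + 0 = 1.
  i=2: a_2=1, p_2 = 1*16 + 15 = 31, q_2 = 1*1 + 1 = 2.
  i=3: a_3=1, p_3 = 1*31 + 16 = 47, q_3 = 1*2 + 1 = 3.
  i=4: a_4=7, p_4 = 7*47 + 31 = 360, q_4 = 7*3 + 2 = 23.
  i=5: a_5=6, p_5 = 6*360 + 47 = 2207, q_5 = 6*23 + 3 = 141.
  i=6: a_6=7, p_6 = 7*2207 + 360 = 15809, q_6 = 7*141 + 23 = 1010.
  i=7: a_7=1, p_7 = 1*15809 + 2207 = 18016, q_7 = 1*1010 + 141 = 1151.
  i=8: a_8=1, p_8 = 1*18016 + 15809 = 33825, q_8 = 1*1151 + 1010 = 2161.
  i=9: a_9=1, p_9 = 1*33825 + 18016 = 51841, q_9 = 1*2161 + 1151 = 3312.
Check: 51841^2 - 245*3312^2 = 2687489281 - 2687489280 = 1, so (x, y) = (51841, 3312) solves the equation, and by the theorem it is the least positive solution.

(x, y) = (51841, 3312)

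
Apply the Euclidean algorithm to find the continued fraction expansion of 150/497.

[0; 3, 3, 5, 4, 2]

Run the Euclidean algorithm on 150 and 497; the successive quotients are the partial quotients a_0, a_1, ... (each step inverts the fractional part left over by the previous one):
  150 = 0*497 + 150, so a_0 = 0.
  497 = 3*150 + 47, so a_1 = 3.
  150 = 3*47 + 9, so a_2 = 3.
  47 = 5*9 + 2, so a_3 = 5.
  9 = 4*2 + 1, so a_4 = 4.
  2 = 2*1 + 0, so a_5 = 2.
The remainder reaches 0 after 6 divisions, so the expansion has 6 partial quotients, read off in order.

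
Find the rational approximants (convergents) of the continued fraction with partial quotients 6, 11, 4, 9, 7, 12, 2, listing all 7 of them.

Using the convergent recurrence p_i = a_i*p_{i-1} + p_{i-2}, q_i = a_i*q_{i-1} + q_{i-2} with p_{-2}=0, p_{-1}=1, q_{-2}=1, q_{-1}=0:
  i=0: a_0=6, p_0 = 6*1 + 0 = 6, q_0 = 6*0 + 1 = 1.
  i=1: a_1=11, p_1 = 11*6 + 1 = 67, q_1 = 11*1 + 0 = 11.
  i=2: a_2=4, p_2 = 4*67 + 6 = 274, q_2 = 4*11 + 1 = 45.
  i=3: a_3=9, p_3 = 9*274 + 67 = 2533, q_3 = 9*45 + 11 = 416.
  i=4: a_4=7, p_4 = 7*2533 + 274 = 18005, q_4 = 7*416 + 45 = 2957.
  i=5: a_5=12, p_5 = 12*18005 + 2533 = 218593, q_5 = 12*2957 + 416 = 35900.
  i=6: a_6=2, p_6 = 2*218593 + 18005 = 455191, q_6 = 2*35900 + 2957 = 74757.

6/1, 67/11, 274/45, 2533/416, 18005/2957, 218593/35900, 455191/74757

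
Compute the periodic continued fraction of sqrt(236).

[15; (2, 1, 3, 5, 1, 6, 1, 5, 3, 1, 2, 30)]

Write x_i = (sqrt(236) + m_i)/d_i with (m_0, d_0) = (0, 1). a_0 = floor(sqrt(236)) = 15, since 15^2 = 225 <= 236 < 256 = 16^2.
Iterate m_{i+1} = d_i*a_i - m_i, d_{i+1} = (236 - m_{i+1}^2)/d_i, a_{i+1} = floor((a_0 + m_{i+1})/d_{i+1}):
  m_1 = 1*15 - 0 = 15, d_1 = (236 - 15^2)/1 = 11/1 = 11, a_1 = floor((15 + 15)/11) = 2.
  m_2 = 11*2 - 15 = 7, d_2 = (236 - 7^2)/11 = 187/11 = 17, a_2 = floor((15 + 7)/17) = 1.
  m_3 = 17*1 - 7 = 10, d_3 = (236 - 10^2)/17 = 136/17 = 8, a_3 = floor((15 + 10)/8) = 3.
  m_4 = 8*3 - 10 = 14, d_4 = (236 - 14^2)/8 = 40/8 = 5, a_4 = floor((15 + 14)/5) = 5.
  m_5 = 5*5 - 14 = 11, d_5 = (236 - 11^2)/5 = 115/5 = 23, a_5 = floor((15 + 11)/23) = 1.
  m_6 = 23*1 - 11 = 12, d_6 = (236 - 12^2)/23 = 92/23 = 4, a_6 = floor((15 + 12)/4) = 6.
  m_7 = 4*6 - 12 = 12, d_7 = (236 - 12^2)/4 = 92/4 = 23, a_7 = floor((15 + 12)/23) = 1.
  m_8 = 23*1 - 12 = 11, d_8 = (236 - 11^2)/23 = 115/23 = 5, a_8 = floor((15 + 11)/5) = 5.
  m_9 = 5*5 - 11 = 14, d_9 = (236 - 14^2)/5 = 40/5 = 8, a_9 = floor((15 + 14)/8) = 3.
  m_10 = 8*3 - 14 = 10, d_10 = (236 - 10^2)/8 = 136/8 = 17, a_10 = floor((15 + 10)/17) = 1.
  m_11 = 17*1 - 10 = 7, d_11 = (236 - 7^2)/17 = 187/17 = 11, a_11 = floor((15 + 7)/11) = 2.
  m_12 = 11*2 - 7 = 15, d_12 = (236 - 15^2)/11 = 11/11 = 1, a_12 = floor((15 + 15)/1) = 30.
  m_13 = 1*30 - 15 = 15, d_13 = (236 - 15^2)/1 = 11/1 = 11: (m_13, d_13) = (m_1, d_1) = (15, 11), so from here the quotients repeat a_1, ..., a_12; the period length is 12.
Hence the expansion of sqrt(236) is a_0 = 15 followed by the repeating block 2, 1, 3, 5, 1, 6, 1, 5, 3, 1, 2, 30 (period 12).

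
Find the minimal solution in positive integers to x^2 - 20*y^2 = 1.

First expand sqrt(20) as a continued fraction. With x_i = (sqrt(20) + m_i)/d_i and (m_0, d_0) = (0, 1): a_0 = floor(sqrt(20)) = 4, since 4^2 = 16 <= 20 < 25 = 5^2.
Iterate m_{i+1} = d_i*a_i - m_i, d_{i+1} = (20 - m_{i+1}^2)/d_i, a_{i+1} = floor((a_0 + m_{i+1})/d_{i+1}):
  m_1 = 1*4 - 0 = 4, d_1 = (20 - 4^2)/1 = 4/1 = 4, a_1 = floor((4 + 4)/4) = 2.
  m_2 = 4*2 - 4 = 4, d_2 = (20 - 4^2)/4 = 4/4 = 1, a_2 = floor((4 + 4)/1) = 8.
  m_3 = 1*8 - 4 = 4, d_3 = (20 - 4^2)/1 = 4/1 = 4: (m_3, d_3) = (m_1, d_1) = (4, 4), so from here the quotients repeat a_1, a_2; the period length is 2.
So sqrt(20) = [4; (2, 8)] with period length k = 2.
k is even, so the fundamental solution of x^2 - 20y^2 = 1 is (p_{k-1}, q_{k-1}) = (p_1, q_1); compute convergents through index 1.
Convergents (p_i = a_i*p_{i-1} + p_{i-2}, q_i = a_i*q_{i-1} + q_{i-2} with p_{-2}=0, p_{-1}=1, q_{-2}=1, q_{-1}=0):
  i=0: a_0=4, p_0 = 4*1 + 0 = 4, q_0 = 4*0 + 1 = 1.
  i=1: a_1=2, p_1 = 2*4 + 1 = 9, q_1 = 2*1 + 0 = 2.
Check: 9^2 - 20*2^2 = 81 - 80 = 1, so (x, y) = (9, 2) solves the equation, and by the theorem it is the least positive solution.

(x, y) = (9, 2)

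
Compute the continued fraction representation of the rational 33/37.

Run the Euclidean algorithm on 33 and 37; the successive quotients are the partial quotients a_0, a_1, ... (each step inverts the fractional part left over by the previous one):
  33 = 0*37 + 33, so a_0 = 0.
  37 = 1*33 + 4, so a_1 = 1.
  33 = 8*4 + 1, so a_2 = 8.
  4 = 4*1 + 0, so a_3 = 4.
The remainder reaches 0 after 4 divisions, so the expansion has 4 partial quotients, read off in order.

[0; 1, 8, 4]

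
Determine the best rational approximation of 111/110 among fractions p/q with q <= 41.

1/1

Expand x = 111/110 as a continued fraction with the Euclidean algorithm:
  111 = 1*110 + 1, so a_0 = 1.
  110 = 110*1 + 0, so a_1 = 110.
so x = [1; 110].
Convergents (p_i = a_i*p_{i-1} + p_{i-2}, q_i = a_i*q_{i-1} + q_{i-2} with p_{-2}=0, p_{-1}=1, q_{-2}=1, q_{-1}=0), until the denominator exceeds 41:
  i=0: a_0=1, p_0 = 1*1 + 0 = 1, q_0 = 1*0 + 1 = 1.
  i=1: a_1=110, p_1 = 110*1 + 1 = 111, q_1 = 110*1 + 0 = 110.
q_1 = 110 > 41, so the last convergent with denominator <= 41 is p_0/q_0 = 1/1.
The closest fraction with denominator <= 41 is either p_0/q_0 or the intermediate fraction (k*p_0 + p_{-1})/(k*q_0 + q_{-1}) with the largest k >= 1 whose denominator stays <= 41; these approach x as k grows, and every other convergent or intermediate fraction in range is farther away.
Largest k: floor((41 - q_{-1})/q_0) = floor((41 - 0)/1) = 41 (using the seeds p_{-1} = 1, q_{-1} = 0).
That gives (41*1 + 1)/(41*1 + 0) = 42/41.
Compare the errors: |x - 1/1| = |111*1 - 1*110|/(110*1) = 1/110, and |x - 42/41| = |111*41 - 42*110|/(110*41) = 69/4510.
Cross-multiplying, 1*4510 = 4510 < 7590 = 69*110, so 1/110 is smaller: the convergent 1/1 is closer to x than 42/41.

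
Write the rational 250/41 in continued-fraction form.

[6; 10, 4]

Run the Euclidean algorithm on 250 and 41; the successive quotients are the partial quotients a_0, a_1, ... (each step inverts the fractional part left over by the previous one):
  250 = 6*41 + 4, so a_0 = 6.
  41 = 10*4 + 1, so a_1 = 10.
  4 = 4*1 + 0, so a_2 = 4.
The remainder reaches 0 after 3 divisions, so the expansion has 3 partial quotients, read off in order.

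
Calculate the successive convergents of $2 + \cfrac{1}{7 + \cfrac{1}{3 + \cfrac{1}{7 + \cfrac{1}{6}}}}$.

Using the convergent recurrence p_i = a_i*p_{i-1} + p_{i-2}, q_i = a_i*q_{i-1} + q_{i-2} with p_{-2}=0, p_{-1}=1, q_{-2}=1, q_{-1}=0:
  i=0: a_0=2, p_0 = 2*1 + 0 = 2, q_0 = 2*0 + 1 = 1.
  i=1: a_1=7, p_1 = 7*2 + 1 = 15, q_1 = 7*1 + 0 = 7.
  i=2: a_2=3, p_2 = 3*15 + 2 = 47, q_2 = 3*7 + 1 = 22.
  i=3: a_3=7, p_3 = 7*47 + 15 = 344, q_3 = 7*22 + 7 = 161.
  i=4: a_4=6, p_4 = 6*344 + 47 = 2111, q_4 = 6*161 + 22 = 988.

2/1, 15/7, 47/22, 344/161, 2111/988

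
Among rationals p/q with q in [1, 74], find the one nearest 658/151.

Expand x = 658/151 as a continued fraction with the Euclidean algorithm:
  658 = 4*151 + 54, so a_0 = 4.
  151 = 2*54 + 43, so a_1 = 2.
  54 = 1*43 + 11, so a_2 = 1.
  43 = 3*11 + 10, so a_3 = 3.
  11 = 1*10 + 1, so a_4 = 1.
  10 = 10*1 + 0, so a_5 = 10.
so x = [4; 2, 1, 3, 1, 10].
Convergents (p_i = a_i*p_{i-1} + p_{i-2}, q_i = a_i*q_{i-1} + q_{i-2} with p_{-2}=0, p_{-1}=1, q_{-2}=1, q_{-1}=0), until the denominator exceeds 74:
  i=0: a_0=4, p_0 = 4*1 + 0 = 4, q_0 = 4*0 + 1 = 1.
  i=1: a_1=2, p_1 = 2*4 + 1 = 9, q_1 = 2*1 + 0 = 2.
  i=2: a_2=1, p_2 = 1*9 + 4 = 13, q_2 = 1*2 + 1 = 3.
  i=3: a_3=3, p_3 = 3*13 + 9 = 48, q_3 = 3*3 + 2 = 11.
  i=4: a_4=1, p_4 = 1*48 + 13 = 61, q_4 = 1*11 + 3 = 14.
  i=5: a_5=10, p_5 = 10*61 + 48 = 658, q_5 = 10*14 + 11 = 151.
q_5 = 151 > 74, so the last convergent with denominator <= 74 is p_4/q_4 = 61/14.
The closest fraction with denominator <= 74 is either p_4/q_4 or the intermediate fraction (k*p_4 + p_3)/(k*q_4 + q_3) with the largest k >= 1 whose denominator stays <= 74; these approach x as k grows, and every other convergent or intermediate fraction in range is farther away.
Largest k: floor((74 - q_3)/q_4) = floor((74 - 11)/14) = 4.
That gives (4*61 + 48)/(4*14 + 11) = 292/67.
Compare the errors: |x - 61/14| = |658*14 - 61*151|/(151*14) = 1/2114, and |x - 292/67| = |658*67 - 292*151|/(151*67) = 6/10117.
Cross-multiplying, 1*10117 = 10117 < 12684 = 6*2114, so 1/2114 is smaller: the convergent 61/14 is closer to x than 292/67.

61/14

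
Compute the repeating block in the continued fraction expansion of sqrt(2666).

[51; (1, 1, 1, 2, 1, 1, 1, 102)]

Write x_i = (sqrt(2666) + m_i)/d_i with (m_0, d_0) = (0, 1). a_0 = floor(sqrt(2666)) = 51, since 51^2 = 2601 <= 2666 < 2704 = 52^2.
Iterate m_{i+1} = d_i*a_i - m_i, d_{i+1} = (2666 - m_{i+1}^2)/d_i, a_{i+1} = floor((a_0 + m_{i+1})/d_{i+1}):
  m_1 = 1*51 - 0 = 51, d_1 = (2666 - 51^2)/1 = 65/1 = 65, a_1 = floor((51 + 51)/65) = 1.
  m_2 = 65*1 - 51 = 14, d_2 = (2666 - 14^2)/65 = 2470/65 = 38, a_2 = floor((51 + 14)/38) = 1.
  m_3 = 38*1 - 14 = 24, d_3 = (2666 - 24^2)/38 = 2090/38 = 55, a_3 = floor((51 + 24)/55) = 1.
  m_4 = 55*1 - 24 = 31, d_4 = (2666 - 31^2)/55 = 1705/55 = 31, a_4 = floor((51 + 31)/31) = 2.
  m_5 = 31*2 - 31 = 31, d_5 = (2666 - 31^2)/31 = 1705/31 = 55, a_5 = floor((51 + 31)/55) = 1.
  m_6 = 55*1 - 31 = 24, d_6 = (2666 - 24^2)/55 = 2090/55 = 38, a_6 = floor((51 + 24)/38) = 1.
  m_7 = 38*1 - 24 = 14, d_7 = (2666 - 14^2)/38 = 2470/38 = 65, a_7 = floor((51 + 14)/65) = 1.
  m_8 = 65*1 - 14 = 51, d_8 = (2666 - 51^2)/65 = 65/65 = 1, a_8 = floor((51 + 51)/1) = 102.
  m_9 = 1*102 - 51 = 51, d_9 = (2666 - 51^2)/1 = 65/1 = 65: (m_9, d_9) = (m_1, d_1) = (51, 65), so from here the quotients repeat a_1, ..., a_8; the period length is 8.
Hence the expansion of sqrt(2666) is a_0 = 51 followed by the repeating block 1, 1, 1, 2, 1, 1, 1, 102 (period 8).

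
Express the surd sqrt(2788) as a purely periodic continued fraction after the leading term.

Write x_i = (sqrt(2788) + m_i)/d_i with (m_0, d_0) = (0, 1). a_0 = floor(sqrt(2788)) = 52, since 52^2 = 2704 <= 2788 < 2809 = 53^2.
Iterate m_{i+1} = d_i*a_i - m_i, d_{i+1} = (2788 - m_{i+1}^2)/d_i, a_{i+1} = floor((a_0 + m_{i+1})/d_{i+1}):
  m_1 = 1*52 - 0 = 52, d_1 = (2788 - 52^2)/1 = 84/1 = 84, a_1 = floor((52 + 52)/84) = 1.
  m_2 = 84*1 - 52 = 32, d_2 = (2788 - 32^2)/84 = 1764/84 = 21, a_2 = floor((52 + 32)/21) = 4.
  m_3 = 21*4 - 32 = 52, d_3 = (2788 - 52^2)/21 = 84/21 = 4, a_3 = floor((52 + 52)/4) = 26.
  m_4 = 4*26 - 52 = 52, d_4 = (2788 - 52^2)/4 = 84/4 = 21, a_4 = floor((52 + 52)/21) = 4.
  m_5 = 21*4 - 52 = 32, d_5 = (2788 - 32^2)/21 = 1764/21 = 84, a_5 = floor((52 + 32)/84) = 1.
  m_6 = 84*1 - 32 = 52, d_6 = (2788 - 52^2)/84 = 84/84 = 1, a_6 = floor((52 + 52)/1) = 104.
  m_7 = 1*104 - 52 = 52, d_7 = (2788 - 52^2)/1 = 84/1 = 84: (m_7, d_7) = (m_1, d_1) = (52, 84), so from here the quotients repeat a_1, ..., a_6; the period length is 6.
Hence the expansion of sqrt(2788) is a_0 = 52 followed by the repeating block 1, 4, 26, 4, 1, 104 (period 6).

[52; (1, 4, 26, 4, 1, 104)]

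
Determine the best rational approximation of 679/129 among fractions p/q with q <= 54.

Expand x = 679/129 as a continued fraction with the Euclidean algorithm:
  679 = 5*129 + 34, so a_0 = 5.
  129 = 3*34 + 27, so a_1 = 3.
  34 = 1*27 + 7, so a_2 = 1.
  27 = 3*7 + 6, so a_3 = 3.
  7 = 1*6 + 1, so a_4 = 1.
  6 = 6*1 + 0, so a_5 = 6.
so x = [5; 3, 1, 3, 1, 6].
Convergents (p_i = a_i*p_{i-1} + p_{i-2}, q_i = a_i*q_{i-1} + q_{i-2} with p_{-2}=0, p_{-1}=1, q_{-2}=1, q_{-1}=0), until the denominator exceeds 54:
  i=0: a_0=5, p_0 = 5*1 + 0 = 5, q_0 = 5*0 + 1 = 1.
  i=1: a_1=3, p_1 = 3*5 + 1 = 16, q_1 = 3*1 + 0 = 3.
  i=2: a_2=1, p_2 = 1*16 + 5 = 21, q_2 = 1*3 + 1 = 4.
  i=3: a_3=3, p_3 = 3*21 + 16 = 79, q_3 = 3*4 + 3 = 15.
  i=4: a_4=1, p_4 = 1*79 + 21 = 100, q_4 = 1*15 + 4 = 19.
  i=5: a_5=6, p_5 = 6*100 + 79 = 679, q_5 = 6*19 + 15 = 129.
q_5 = 129 > 54, so the last convergent with denominator <= 54 is p_4/q_4 = 100/19.
The closest fraction with denominator <= 54 is either p_4/q_4 or the intermediate fraction (k*p_4 + p_3)/(k*q_4 + q_3) with the largest k >= 1 whose denominator stays <= 54; these approach x as k grows, and every other convergent or intermediate fraction in range is farther away.
Largest k: floor((54 - q_3)/q_4) = floor((54 - 15)/19) = 2.
That gives (2*100 + 79)/(2*19 + 15) = 279/53.
Compare the errors: |x - 100/19| = |679*19 - 100*129|/(129*19) = 1/2451, and |x - 279/53| = |679*53 - 279*129|/(129*53) = 4/6837.
Cross-multiplying, 1*6837 = 6837 < 9804 = 4*2451, so 1/2451 is smaller: the convergent 100/19 is closer to x than 279/53.

100/19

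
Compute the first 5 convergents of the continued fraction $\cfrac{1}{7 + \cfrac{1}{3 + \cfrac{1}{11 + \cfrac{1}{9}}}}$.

Using the convergent recurrence p_i = a_i*p_{i-1} + p_{i-2}, q_i = a_i*q_{i-1} + q_{i-2} with p_{-2}=0, p_{-1}=1, q_{-2}=1, q_{-1}=0:
  i=0: a_0=0, p_0 = 0*1 + 0 = 0, q_0 = 0*0 + 1 = 1.
  i=1: a_1=7, p_1 = 7*0 + 1 = 1, q_1 = 7*1 + 0 = 7.
  i=2: a_2=3, p_2 = 3*1 + 0 = 3, q_2 = 3*7 + 1 = 22.
  i=3: a_3=11, p_3 = 11*3 + 1 = 34, q_3 = 11*22 + 7 = 249.
  i=4: a_4=9, p_4 = 9*34 + 3 = 309, q_4 = 9*249 + 22 = 2263.

0/1, 1/7, 3/22, 34/249, 309/2263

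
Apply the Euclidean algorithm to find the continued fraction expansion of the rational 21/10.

[2; 10]

Run the Euclidean algorithm on 21 and 10; the successive quotients are the partial quotients a_0, a_1, ... (each step inverts the fractional part left over by the previous one):
  21 = 2*10 + 1, so a_0 = 2.
  10 = 10*1 + 0, so a_1 = 10.
The remainder reaches 0 after 2 divisions, so the expansion has 2 partial quotients, read off in order.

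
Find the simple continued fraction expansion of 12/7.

Run the Euclidean algorithm on 12 and 7; the successive quotients are the partial quotients a_0, a_1, ... (each step inverts the fractional part left over by the previous one):
  12 = 1*7 + 5, so a_0 = 1.
  7 = 1*5 + 2, so a_1 = 1.
  5 = 2*2 + 1, so a_2 = 2.
  2 = 2*1 + 0, so a_3 = 2.
The remainder reaches 0 after 4 divisions, so the expansion has 4 partial quotients, read off in order.

[1; 1, 2, 2]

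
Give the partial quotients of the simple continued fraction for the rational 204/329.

[0; 1, 1, 1, 1, 1, 2, 1, 1, 6]

Run the Euclidean algorithm on 204 and 329; the successive quotients are the partial quotients a_0, a_1, ... (each step inverts the fractional part left over by the previous one):
  204 = 0*329 + 204, so a_0 = 0.
  329 = 1*204 + 125, so a_1 = 1.
  204 = 1*125 + 79, so a_2 = 1.
  125 = 1*79 + 46, so a_3 = 1.
  79 = 1*46 + 33, so a_4 = 1.
  46 = 1*33 + 13, so a_5 = 1.
  33 = 2*13 + 7, so a_6 = 2.
  13 = 1*7 + 6, so a_7 = 1.
  7 = 1*6 + 1, so a_8 = 1.
  6 = 6*1 + 0, so a_9 = 6.
The remainder reaches 0 after 10 divisions, so the expansion has 10 partial quotients, read off in order.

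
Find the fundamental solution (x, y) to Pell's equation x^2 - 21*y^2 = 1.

(x, y) = (55, 12)

First expand sqrt(21) as a continued fraction. With x_i = (sqrt(21) + m_i)/d_i and (m_0, d_0) = (0, 1): a_0 = floor(sqrt(21)) = 4, since 4^2 = 16 <= 21 < 25 = 5^2.
Iterate m_{i+1} = d_i*a_i - m_i, d_{i+1} = (21 - m_{i+1}^2)/d_i, a_{i+1} = floor((a_0 + m_{i+1})/d_{i+1}):
  m_1 = 1*4 - 0 = 4, d_1 = (21 - 4^2)/1 = 5/1 = 5, a_1 = floor((4 + 4)/5) = 1.
  m_2 = 5*1 - 4 = 1, d_2 = (21 - 1^2)/5 = 20/5 = 4, a_2 = floor((4 + 1)/4) = 1.
  m_3 = 4*1 - 1 = 3, d_3 = (21 - 3^2)/4 = 12/4 = 3, a_3 = floor((4 + 3)/3) = 2.
  m_4 = 3*2 - 3 = 3, d_4 = (21 - 3^2)/3 = 12/3 = 4, a_4 = floor((4 + 3)/4) = 1.
  m_5 = 4*1 - 3 = 1, d_5 = (21 - 1^2)/4 = 20/4 = 5, a_5 = floor((4 + 1)/5) = 1.
  m_6 = 5*1 - 1 = 4, d_6 = (21 - 4^2)/5 = 5/5 = 1, a_6 = floor((4 + 4)/1) = 8.
  m_7 = 1*8 - 4 = 4, d_7 = (21 - 4^2)/1 = 5/1 = 5: (m_7, d_7) = (m_1, d_1) = (4, 5), so from here the quotients repeat a_1, ..., a_6; the period length is 6.
So sqrt(21) = [4; (1, 1, 2, 1, 1, 8)] with period length k = 6.
k is even, so the fundamental solution of x^2 - 21y^2 = 1 is (p_{k-1}, q_{k-1}) = (p_5, q_5); compute convergents through index 5.
Convergents (p_i = a_i*p_{i-1} + p_{i-2}, q_i = a_i*q_{i-1} + q_{i-2} with p_{-2}=0, p_{-1}=1, q_{-2}=1, q_{-1}=0):
  i=0: a_0=4, p_0 = 4*1 + 0 = 4, q_0 = 4*0 + 1 = 1.
  i=1: a_1=1, p_1 = 1*4 + 1 = 5, q_1 = 1*1 + 0 = 1.
  i=2: a_2=1, p_2 = 1*5 + 4 = 9, q_2 = 1*1 + 1 = 2.
  i=3: a_3=2, p_3 = 2*9 + 5 = 23, q_3 = 2*2 + 1 = 5.
  i=4: a_4=1, p_4 = 1*23 + 9 = 32, q_4 = 1*5 + 2 = 7.
  i=5: a_5=1, p_5 = 1*32 + 23 = 55, q_5 = 1*7 + 5 = 12.
Check: 55^2 - 21*12^2 = 3025 - 3024 = 1, so (x, y) = (55, 12) solves the equation, and by the theorem it is the least positive solution.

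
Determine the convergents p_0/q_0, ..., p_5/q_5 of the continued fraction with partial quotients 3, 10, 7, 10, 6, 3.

Using the convergent recurrence p_i = a_i*p_{i-1} + p_{i-2}, q_i = a_i*q_{i-1} + q_{i-2} with p_{-2}=0, p_{-1}=1, q_{-2}=1, q_{-1}=0:
  i=0: a_0=3, p_0 = 3*1 + 0 = 3, q_0 = 3*0 + 1 = 1.
  i=1: a_1=10, p_1 = 10*3 + 1 = 31, q_1 = 10*1 + 0 = 10.
  i=2: a_2=7, p_2 = 7*31 + 3 = 220, q_2 = 7*10 + 1 = 71.
  i=3: a_3=10, p_3 = 10*220 + 31 = 2231, q_3 = 10*71 + 10 = 720.
  i=4: a_4=6, p_4 = 6*2231 + 220 = 13606, q_4 = 6*720 + 71 = 4391.
  i=5: a_5=3, p_5 = 3*13606 + 2231 = 43049, q_5 = 3*4391 + 720 = 13893.

3/1, 31/10, 220/71, 2231/720, 13606/4391, 43049/13893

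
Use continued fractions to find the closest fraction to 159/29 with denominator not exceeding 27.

148/27

Expand x = 159/29 as a continued fraction with the Euclidean algorithm:
  159 = 5*29 + 14, so a_0 = 5.
  29 = 2*14 + 1, so a_1 = 2.
  14 = 14*1 + 0, so a_2 = 14.
so x = [5; 2, 14].
Convergents (p_i = a_i*p_{i-1} + p_{i-2}, q_i = a_i*q_{i-1} + q_{i-2} with p_{-2}=0, p_{-1}=1, q_{-2}=1, q_{-1}=0), until the denominator exceeds 27:
  i=0: a_0=5, p_0 = 5*1 + 0 = 5, q_0 = 5*0 + 1 = 1.
  i=1: a_1=2, p_1 = 2*5 + 1 = 11, q_1 = 2*1 + 0 = 2.
  i=2: a_2=14, p_2 = 14*11 + 5 = 159, q_2 = 14*2 + 1 = 29.
q_2 = 29 > 27, so the last convergent with denominator <= 27 is p_1/q_1 = 11/2.
The closest fraction with denominator <= 27 is either p_1/q_1 or the intermediate fraction (k*p_1 + p_0)/(k*q_1 + q_0) with the largest k >= 1 whose denominator stays <= 27; these approach x as k grows, and every other convergent or intermediate fraction in range is farther away.
Largest k: floor((27 - q_0)/q_1) = floor((27 - 1)/2) = 13.
That gives (13*11 + 5)/(13*2 + 1) = 148/27.
Compare the errors: |x - 11/2| = |159*2 - 11*29|/(29*2) = 1/58, and |x - 148/27| = |159*27 - 148*29|/(29*27) = 1/783.
Cross-multiplying, 1*58 = 58 < 783 = 1*783, so 1/783 is smaller: the intermediate fraction 148/27 is closer to x than 11/2.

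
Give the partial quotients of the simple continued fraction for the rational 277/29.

[9; 1, 1, 4, 3]

Run the Euclidean algorithm on 277 and 29; the successive quotients are the partial quotients a_0, a_1, ... (each step inverts the fractional part left over by the previous one):
  277 = 9*29 + 16, so a_0 = 9.
  29 = 1*16 + 13, so a_1 = 1.
  16 = 1*13 + 3, so a_2 = 1.
  13 = 4*3 + 1, so a_3 = 4.
  3 = 3*1 + 0, so a_4 = 3.
The remainder reaches 0 after 5 divisions, so the expansion has 5 partial quotients, read off in order.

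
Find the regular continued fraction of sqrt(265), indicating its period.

[16; (3, 1, 1, 2, 2, 1, 1, 3, 32)]

Write x_i = (sqrt(265) + m_i)/d_i with (m_0, d_0) = (0, 1). a_0 = floor(sqrt(265)) = 16, since 16^2 = 256 <= 265 < 289 = 17^2.
Iterate m_{i+1} = d_i*a_i - m_i, d_{i+1} = (265 - m_{i+1}^2)/d_i, a_{i+1} = floor((a_0 + m_{i+1})/d_{i+1}):
  m_1 = 1*16 - 0 = 16, d_1 = (265 - 16^2)/1 = 9/1 = 9, a_1 = floor((16 + 16)/9) = 3.
  m_2 = 9*3 - 16 = 11, d_2 = (265 - 11^2)/9 = 144/9 = 16, a_2 = floor((16 + 11)/16) = 1.
  m_3 = 16*1 - 11 = 5, d_3 = (265 - 5^2)/16 = 240/16 = 15, a_3 = floor((16 + 5)/15) = 1.
  m_4 = 15*1 - 5 = 10, d_4 = (265 - 10^2)/15 = 165/15 = 11, a_4 = floor((16 + 10)/11) = 2.
  m_5 = 11*2 - 10 = 12, d_5 = (265 - 12^2)/11 = 121/11 = 11, a_5 = floor((16 + 12)/11) = 2.
  m_6 = 11*2 - 12 = 10, d_6 = (265 - 10^2)/11 = 165/11 = 15, a_6 = floor((16 + 10)/15) = 1.
  m_7 = 15*1 - 10 = 5, d_7 = (265 - 5^2)/15 = 240/15 = 16, a_7 = floor((16 + 5)/16) = 1.
  m_8 = 16*1 - 5 = 11, d_8 = (265 - 11^2)/16 = 144/16 = 9, a_8 = floor((16 + 11)/9) = 3.
  m_9 = 9*3 - 11 = 16, d_9 = (265 - 16^2)/9 = 9/9 = 1, a_9 = floor((16 + 16)/1) = 32.
  m_10 = 1*32 - 16 = 16, d_10 = (265 - 16^2)/1 = 9/1 = 9: (m_10, d_10) = (m_1, d_1) = (16, 9), so from here the quotients repeat a_1, ..., a_9; the period length is 9.
Hence the expansion of sqrt(265) is a_0 = 16 followed by the repeating block 3, 1, 1, 2, 2, 1, 1, 3, 32 (period 9).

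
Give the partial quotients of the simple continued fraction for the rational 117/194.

[0; 1, 1, 1, 1, 12, 3]

Run the Euclidean algorithm on 117 and 194; the successive quotients are the partial quotients a_0, a_1, ... (each step inverts the fractional part left over by the previous one):
  117 = 0*194 + 117, so a_0 = 0.
  194 = 1*117 + 77, so a_1 = 1.
  117 = 1*77 + 40, so a_2 = 1.
  77 = 1*40 + 37, so a_3 = 1.
  40 = 1*37 + 3, so a_4 = 1.
  37 = 12*3 + 1, so a_5 = 12.
  3 = 3*1 + 0, so a_6 = 3.
The remainder reaches 0 after 7 divisions, so the expansion has 7 partial quotients, read off in order.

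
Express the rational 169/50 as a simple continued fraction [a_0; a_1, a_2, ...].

[3; 2, 1, 1, 1, 2, 2]

Run the Euclidean algorithm on 169 and 50; the successive quotients are the partial quotients a_0, a_1, ... (each step inverts the fractional part left over by the previous one):
  169 = 3*50 + 19, so a_0 = 3.
  50 = 2*19 + 12, so a_1 = 2.
  19 = 1*12 + 7, so a_2 = 1.
  12 = 1*7 + 5, so a_3 = 1.
  7 = 1*5 + 2, so a_4 = 1.
  5 = 2*2 + 1, so a_5 = 2.
  2 = 2*1 + 0, so a_6 = 2.
The remainder reaches 0 after 7 divisions, so the expansion has 7 partial quotients, read off in order.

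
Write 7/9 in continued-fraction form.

[0; 1, 3, 2]

Run the Euclidean algorithm on 7 and 9; the successive quotients are the partial quotients a_0, a_1, ... (each step inverts the fractional part left over by the previous one):
  7 = 0*9 + 7, so a_0 = 0.
  9 = 1*7 + 2, so a_1 = 1.
  7 = 3*2 + 1, so a_2 = 3.
  2 = 2*1 + 0, so a_3 = 2.
The remainder reaches 0 after 4 divisions, so the expansion has 4 partial quotients, read off in order.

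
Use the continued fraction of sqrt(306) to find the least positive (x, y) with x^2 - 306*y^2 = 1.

(x, y) = (35, 2)

First expand sqrt(306) as a continued fraction. With x_i = (sqrt(306) + m_i)/d_i and (m_0, d_0) = (0, 1): a_0 = floor(sqrt(306)) = 17, since 17^2 = 289 <= 306 < 324 = 18^2.
Iterate m_{i+1} = d_i*a_i - m_i, d_{i+1} = (306 - m_{i+1}^2)/d_i, a_{i+1} = floor((a_0 + m_{i+1})/d_{i+1}):
  m_1 = 1*17 - 0 = 17, d_1 = (306 - 17^2)/1 = 17/1 = 17, a_1 = floor((17 + 17)/17) = 2.
  m_2 = 17*2 - 17 = 17, d_2 = (306 - 17^2)/17 = 17/17 = 1, a_2 = floor((17 + 17)/1) = 34.
  m_3 = 1*34 - 17 = 17, d_3 = (306 - 17^2)/1 = 17/1 = 17: (m_3, d_3) = (m_1, d_1) = (17, 17), so from here the quotients repeat a_1, a_2; the period length is 2.
So sqrt(306) = [17; (2, 34)] with period length k = 2.
k is even, so the fundamental solution of x^2 - 306y^2 = 1 is (p_{k-1}, q_{k-1}) = (p_1, q_1); compute convergents through index 1.
Convergents (p_i = a_i*p_{i-1} + p_{i-2}, q_i = a_i*q_{i-1} + q_{i-2} with p_{-2}=0, p_{-1}=1, q_{-2}=1, q_{-1}=0):
  i=0: a_0=17, p_0 = 17*1 + 0 = 17, q_0 = 17*0 + 1 = 1.
  i=1: a_1=2, p_1 = 2*17 + 1 = 35, q_1 = 2*1 + 0 = 2.
Check: 35^2 - 306*2^2 = 1225 - 1224 = 1, so (x, y) = (35, 2) solves the equation, and by the theorem it is the least positive solution.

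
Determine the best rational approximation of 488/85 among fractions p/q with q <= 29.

155/27

Expand x = 488/85 as a continued fraction with the Euclidean algorithm:
  488 = 5*85 + 63, so a_0 = 5.
  85 = 1*63 + 22, so a_1 = 1.
  63 = 2*22 + 19, so a_2 = 2.
  22 = 1*19 + 3, so a_3 = 1.
  19 = 6*3 + 1, so a_4 = 6.
  3 = 3*1 + 0, so a_5 = 3.
so x = [5; 1, 2, 1, 6, 3].
Convergents (p_i = a_i*p_{i-1} + p_{i-2}, q_i = a_i*q_{i-1} + q_{i-2} with p_{-2}=0, p_{-1}=1, q_{-2}=1, q_{-1}=0), until the denominator exceeds 29:
  i=0: a_0=5, p_0 = 5*1 + 0 = 5, q_0 = 5*0 + 1 = 1.
  i=1: a_1=1, p_1 = 1*5 + 1 = 6, q_1 = 1*1 + 0 = 1.
  i=2: a_2=2, p_2 = 2*6 + 5 = 17, q_2 = 2*1 + 1 = 3.
  i=3: a_3=1, p_3 = 1*17 + 6 = 23, q_3 = 1*3 + 1 = 4.
  i=4: a_4=6, p_4 = 6*23 + 17 = 155, q_4 = 6*4 + 3 = 27.
  i=5: a_5=3, p_5 = 3*155 + 23 = 488, q_5 = 3*27 + 4 = 85.
q_5 = 85 > 29, so the last convergent with denominator <= 29 is p_4/q_4 = 155/27.
The closest fraction with denominator <= 29 is either p_4/q_4 or the intermediate fraction (k*p_4 + p_3)/(k*q_4 + q_3) with the largest k >= 1 whose denominator stays <= 29; these approach x as k grows, and every other convergent or intermediate fraction in range is farther away.
Largest k: floor((29 - q_3)/q_4) = floor((29 - 4)/27) = 0.
Since k = 0, no intermediate fraction beyond p_4/q_4 has denominator <= 29, so the convergent 155/27 is the closest (its error is |488*27 - 155*85|/(85*27) = 1/2295).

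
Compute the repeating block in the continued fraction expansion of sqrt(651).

Write x_i = (sqrt(651) + m_i)/d_i with (m_0, d_0) = (0, 1). a_0 = floor(sqrt(651)) = 25, since 25^2 = 625 <= 651 < 676 = 26^2.
Iterate m_{i+1} = d_i*a_i - m_i, d_{i+1} = (651 - m_{i+1}^2)/d_i, a_{i+1} = floor((a_0 + m_{i+1})/d_{i+1}):
  m_1 = 1*25 - 0 = 25, d_1 = (651 - 25^2)/1 = 26/1 = 26, a_1 = floor((25 + 25)/26) = 1.
  m_2 = 26*1 - 25 = 1, d_2 = (651 - 1^2)/26 = 650/26 = 25, a_2 = floor((25 + 1)/25) = 1.
  m_3 = 25*1 - 1 = 24, d_3 = (651 - 24^2)/25 = 75/25 = 3, a_3 = floor((25 + 24)/3) = 16.
  m_4 = 3*16 - 24 = 24, d_4 = (651 - 24^2)/3 = 75/3 = 25, a_4 = floor((25 + 24)/25) = 1.
  m_5 = 25*1 - 24 = 1, d_5 = (651 - 1^2)/25 = 650/25 = 26, a_5 = floor((25 + 1)/26) = 1.
  m_6 = 26*1 - 1 = 25, d_6 = (651 - 25^2)/26 = 26/26 = 1, a_6 = floor((25 + 25)/1) = 50.
  m_7 = 1*50 - 25 = 25, d_7 = (651 - 25^2)/1 = 26/1 = 26: (m_7, d_7) = (m_1, d_1) = (25, 26), so from here the quotients repeat a_1, ..., a_6; the period length is 6.
Hence the expansion of sqrt(651) is a_0 = 25 followed by the repeating block 1, 1, 16, 1, 1, 50 (period 6).

[25; (1, 1, 16, 1, 1, 50)]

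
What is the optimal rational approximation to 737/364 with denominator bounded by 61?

81/40

Expand x = 737/364 as a continued fraction with the Euclidean algorithm:
  737 = 2*364 + 9, so a_0 = 2.
  364 = 40*9 + 4, so a_1 = 40.
  9 = 2*4 + 1, so a_2 = 2.
  4 = 4*1 + 0, so a_3 = 4.
so x = [2; 40, 2, 4].
Convergents (p_i = a_i*p_{i-1} + p_{i-2}, q_i = a_i*q_{i-1} + q_{i-2} with p_{-2}=0, p_{-1}=1, q_{-2}=1, q_{-1}=0), until the denominator exceeds 61:
  i=0: a_0=2, p_0 = 2*1 + 0 = 2, q_0 = 2*0 + 1 = 1.
  i=1: a_1=40, p_1 = 40*2 + 1 = 81, q_1 = 40*1 + 0 = 40.
  i=2: a_2=2, p_2 = 2*81 + 2 = 164, q_2 = 2*40 + 1 = 81.
q_2 = 81 > 61, so the last convergent with denominator <= 61 is p_1/q_1 = 81/40.
The closest fraction with denominator <= 61 is either p_1/q_1 or the intermediate fraction (k*p_1 + p_0)/(k*q_1 + q_0) with the largest k >= 1 whose denominator stays <= 61; these approach x as k grows, and every other convergent or intermediate fraction in range is farther away.
Largest k: floor((61 - q_0)/q_1) = floor((61 - 1)/40) = 1.
That gives (1*81 + 2)/(1*40 + 1) = 83/41.
Compare the errors: |x - 81/40| = |737*40 - 81*364|/(364*40) = 4/14560, and |x - 83/41| = |737*41 - 83*364|/(364*41) = 5/14924.
Cross-multiplying, 4*14924 = 59696 < 72800 = 5*14560, so 4/14560 is smaller: the convergent 81/40 is closer to x than 83/41.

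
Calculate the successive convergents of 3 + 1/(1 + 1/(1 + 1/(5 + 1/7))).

Using the convergent recurrence p_i = a_i*p_{i-1} + p_{i-2}, q_i = a_i*q_{i-1} + q_{i-2} with p_{-2}=0, p_{-1}=1, q_{-2}=1, q_{-1}=0:
  i=0: a_0=3, p_0 = 3*1 + 0 = 3, q_0 = 3*0 + 1 = 1.
  i=1: a_1=1, p_1 = 1*3 + 1 = 4, q_1 = 1*1 + 0 = 1.
  i=2: a_2=1, p_2 = 1*4 + 3 = 7, q_2 = 1*1 + 1 = 2.
  i=3: a_3=5, p_3 = 5*7 + 4 = 39, q_3 = 5*2 + 1 = 11.
  i=4: a_4=7, p_4 = 7*39 + 7 = 280, q_4 = 7*11 + 2 = 79.

3/1, 4/1, 7/2, 39/11, 280/79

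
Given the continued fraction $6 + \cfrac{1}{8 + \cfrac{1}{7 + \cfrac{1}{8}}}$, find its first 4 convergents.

Using the convergent recurrence p_i = a_i*p_{i-1} + p_{i-2}, q_i = a_i*q_{i-1} + q_{i-2} with p_{-2}=0, p_{-1}=1, q_{-2}=1, q_{-1}=0:
  i=0: a_0=6, p_0 = 6*1 + 0 = 6, q_0 = 6*0 + 1 = 1.
  i=1: a_1=8, p_1 = 8*6 + 1 = 49, q_1 = 8*1 + 0 = 8.
  i=2: a_2=7, p_2 = 7*49 + 6 = 349, q_2 = 7*8 + 1 = 57.
  i=3: a_3=8, p_3 = 8*349 + 49 = 2841, q_3 = 8*57 + 8 = 464.

6/1, 49/8, 349/57, 2841/464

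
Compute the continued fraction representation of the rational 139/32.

[4; 2, 1, 10]

Run the Euclidean algorithm on 139 and 32; the successive quotients are the partial quotients a_0, a_1, ... (each step inverts the fractional part left over by the previous one):
  139 = 4*32 + 11, so a_0 = 4.
  32 = 2*11 + 10, so a_1 = 2.
  11 = 1*10 + 1, so a_2 = 1.
  10 = 10*1 + 0, so a_3 = 10.
The remainder reaches 0 after 4 divisions, so the expansion has 4 partial quotients, read off in order.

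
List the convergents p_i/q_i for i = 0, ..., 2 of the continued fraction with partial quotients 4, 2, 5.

4/1, 9/2, 49/11

Using the convergent recurrence p_i = a_i*p_{i-1} + p_{i-2}, q_i = a_i*q_{i-1} + q_{i-2} with p_{-2}=0, p_{-1}=1, q_{-2}=1, q_{-1}=0:
  i=0: a_0=4, p_0 = 4*1 + 0 = 4, q_0 = 4*0 + 1 = 1.
  i=1: a_1=2, p_1 = 2*4 + 1 = 9, q_1 = 2*1 + 0 = 2.
  i=2: a_2=5, p_2 = 5*9 + 4 = 49, q_2 = 5*2 + 1 = 11.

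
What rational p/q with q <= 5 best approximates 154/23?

Expand x = 154/23 as a continued fraction with the Euclidean algorithm:
  154 = 6*23 + 16, so a_0 = 6.
  23 = 1*16 + 7, so a_1 = 1.
  16 = 2*7 + 2, so a_2 = 2.
  7 = 3*2 + 1, so a_3 = 3.
  2 = 2*1 + 0, so a_4 = 2.
so x = [6; 1, 2, 3, 2].
Convergents (p_i = a_i*p_{i-1} + p_{i-2}, q_i = a_i*q_{i-1} + q_{i-2} with p_{-2}=0, p_{-1}=1, q_{-2}=1, q_{-1}=0), until the denominator exceeds 5:
  i=0: a_0=6, p_0 = 6*1 + 0 = 6, q_0 = 6*0 + 1 = 1.
  i=1: a_1=1, p_1 = 1*6 + 1 = 7, q_1 = 1*1 + 0 = 1.
  i=2: a_2=2, p_2 = 2*7 + 6 = 20, q_2 = 2*1 + 1 = 3.
  i=3: a_3=3, p_3 = 3*20 + 7 = 67, q_3 = 3*3 + 1 = 10.
q_3 = 10 > 5, so the last convergent with denominator <= 5 is p_2/q_2 = 20/3.
The closest fraction with denominator <= 5 is either p_2/q_2 or the intermediate fraction (k*p_2 + p_1)/(k*q_2 + q_1) with the largest k >= 1 whose denominator stays <= 5; these approach x as k grows, and every other convergent or intermediate fraction in range is farther away.
Largest k: floor((5 - q_1)/q_2) = floor((5 - 1)/3) = 1.
That gives (1*20 + 7)/(1*3 + 1) = 27/4.
Compare the errors: |x - 20/3| = |154*3 - 20*23|/(23*3) = 2/69, and |x - 27/4| = |154*4 - 27*23|/(23*4) = 5/92.
Cross-multiplying, 2*92 = 184 < 345 = 5*69, so 2/69 is smaller: the convergent 20/3 is closer to x than 27/4.

20/3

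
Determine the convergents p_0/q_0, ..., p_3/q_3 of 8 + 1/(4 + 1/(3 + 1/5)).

8/1, 33/4, 107/13, 568/69

Using the convergent recurrence p_i = a_i*p_{i-1} + p_{i-2}, q_i = a_i*q_{i-1} + q_{i-2} with p_{-2}=0, p_{-1}=1, q_{-2}=1, q_{-1}=0:
  i=0: a_0=8, p_0 = 8*1 + 0 = 8, q_0 = 8*0 + 1 = 1.
  i=1: a_1=4, p_1 = 4*8 + 1 = 33, q_1 = 4*1 + 0 = 4.
  i=2: a_2=3, p_2 = 3*33 + 8 = 107, q_2 = 3*4 + 1 = 13.
  i=3: a_3=5, p_3 = 5*107 + 33 = 568, q_3 = 5*13 + 4 = 69.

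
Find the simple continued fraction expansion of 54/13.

[4; 6, 2]

Run the Euclidean algorithm on 54 and 13; the successive quotients are the partial quotients a_0, a_1, ... (each step inverts the fractional part left over by the previous one):
  54 = 4*13 + 2, so a_0 = 4.
  13 = 6*2 + 1, so a_1 = 6.
  2 = 2*1 + 0, so a_2 = 2.
The remainder reaches 0 after 3 divisions, so the expansion has 3 partial quotients, read off in order.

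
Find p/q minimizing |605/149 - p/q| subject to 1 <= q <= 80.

134/33

Expand x = 605/149 as a continued fraction with the Euclidean algorithm:
  605 = 4*149 + 9, so a_0 = 4.
  149 = 16*9 + 5, so a_1 = 16.
  9 = 1*5 + 4, so a_2 = 1.
  5 = 1*4 + 1, so a_3 = 1.
  4 = 4*1 + 0, so a_4 = 4.
so x = [4; 16, 1, 1, 4].
Convergents (p_i = a_i*p_{i-1} + p_{i-2}, q_i = a_i*q_{i-1} + q_{i-2} with p_{-2}=0, p_{-1}=1, q_{-2}=1, q_{-1}=0), until the denominator exceeds 80:
  i=0: a_0=4, p_0 = 4*1 + 0 = 4, q_0 = 4*0 + 1 = 1.
  i=1: a_1=16, p_1 = 16*4 + 1 = 65, q_1 = 16*1 + 0 = 16.
  i=2: a_2=1, p_2 = 1*65 + 4 = 69, q_2 = 1*16 + 1 = 17.
  i=3: a_3=1, p_3 = 1*69 + 65 = 134, q_3 = 1*17 + 16 = 33.
  i=4: a_4=4, p_4 = 4*134 + 69 = 605, q_4 = 4*33 + 17 = 149.
q_4 = 149 > 80, so the last convergent with denominator <= 80 is p_3/q_3 = 134/33.
The closest fraction with denominator <= 80 is either p_3/q_3 or the intermediate fraction (k*p_3 + p_2)/(k*q_3 + q_2) with the largest k >= 1 whose denominator stays <= 80; these approach x as k grows, and every other convergent or intermediate fraction in range is farther away.
Largest k: floor((80 - q_2)/q_3) = floor((80 - 17)/33) = 1.
That gives (1*134 + 69)/(1*33 + 17) = 203/50.
Compare the errors: |x - 134/33| = |605*33 - 134*149|/(149*33) = 1/4917, and |x - 203/50| = |605*50 - 203*149|/(149*50) = 3/7450.
Cross-multiplying, 1*7450 = 7450 < 14751 = 3*4917, so 1/4917 is smaller: the convergent 134/33 is closer to x than 203/50.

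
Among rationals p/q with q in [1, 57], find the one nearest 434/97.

85/19

Expand x = 434/97 as a continued fraction with the Euclidean algorithm:
  434 = 4*97 + 46, so a_0 = 4.
  97 = 2*46 + 5, so a_1 = 2.
  46 = 9*5 + 1, so a_2 = 9.
  5 = 5*1 + 0, so a_3 = 5.
so x = [4; 2, 9, 5].
Convergents (p_i = a_i*p_{i-1} + p_{i-2}, q_i = a_i*q_{i-1} + q_{i-2} with p_{-2}=0, p_{-1}=1, q_{-2}=1, q_{-1}=0), until the denominator exceeds 57:
  i=0: a_0=4, p_0 = 4*1 + 0 = 4, q_0 = 4*0 + 1 = 1.
  i=1: a_1=2, p_1 = 2*4 + 1 = 9, q_1 = 2*1 + 0 = 2.
  i=2: a_2=9, p_2 = 9*9 + 4 = 85, q_2 = 9*2 + 1 = 19.
  i=3: a_3=5, p_3 = 5*85 + 9 = 434, q_3 = 5*19 + 2 = 97.
q_3 = 97 > 57, so the last convergent with denominator <= 57 is p_2/q_2 = 85/19.
The closest fraction with denominator <= 57 is either p_2/q_2 or the intermediate fraction (k*p_2 + p_1)/(k*q_2 + q_1) with the largest k >= 1 whose denominator stays <= 57; these approach x as k grows, and every other convergent or intermediate fraction in range is farther away.
Largest k: floor((57 - q_1)/q_2) = floor((57 - 2)/19) = 2.
That gives (2*85 + 9)/(2*19 + 2) = 179/40.
Compare the errors: |x - 85/19| = |434*19 - 85*97|/(97*19) = 1/1843, and |x - 179/40| = |434*40 - 179*97|/(97*40) = 3/3880.
Cross-multiplying, 1*3880 = 3880 < 5529 = 3*1843, so 1/1843 is smaller: the convergent 85/19 is closer to x than 179/40.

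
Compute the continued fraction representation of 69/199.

[0; 2, 1, 7, 1, 1, 1, 2]

Run the Euclidean algorithm on 69 and 199; the successive quotients are the partial quotients a_0, a_1, ... (each step inverts the fractional part left over by the previous one):
  69 = 0*199 + 69, so a_0 = 0.
  199 = 2*69 + 61, so a_1 = 2.
  69 = 1*61 + 8, so a_2 = 1.
  61 = 7*8 + 5, so a_3 = 7.
  8 = 1*5 + 3, so a_4 = 1.
  5 = 1*3 + 2, so a_5 = 1.
  3 = 1*2 + 1, so a_6 = 1.
  2 = 2*1 + 0, so a_7 = 2.
The remainder reaches 0 after 8 divisions, so the expansion has 8 partial quotients, read off in order.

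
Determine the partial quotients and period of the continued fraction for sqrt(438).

[20; (1, 12, 1, 40)]

Write x_i = (sqrt(438) + m_i)/d_i with (m_0, d_0) = (0, 1). a_0 = floor(sqrt(438)) = 20, since 20^2 = 400 <= 438 < 441 = 21^2.
Iterate m_{i+1} = d_i*a_i - m_i, d_{i+1} = (438 - m_{i+1}^2)/d_i, a_{i+1} = floor((a_0 + m_{i+1})/d_{i+1}):
  m_1 = 1*20 - 0 = 20, d_1 = (438 - 20^2)/1 = 38/1 = 38, a_1 = floor((20 + 20)/38) = 1.
  m_2 = 38*1 - 20 = 18, d_2 = (438 - 18^2)/38 = 114/38 = 3, a_2 = floor((20 + 18)/3) = 12.
  m_3 = 3*12 - 18 = 18, d_3 = (438 - 18^2)/3 = 114/3 = 38, a_3 = floor((20 + 18)/38) = 1.
  m_4 = 38*1 - 18 = 20, d_4 = (438 - 20^2)/38 = 38/38 = 1, a_4 = floor((20 + 20)/1) = 40.
  m_5 = 1*40 - 20 = 20, d_5 = (438 - 20^2)/1 = 38/1 = 38: (m_5, d_5) = (m_1, d_1) = (20, 38), so from here the quotients repeat a_1, ..., a_4; the period length is 4.
Hence the expansion of sqrt(438) is a_0 = 20 followed by the repeating block 1, 12, 1, 40 (period 4).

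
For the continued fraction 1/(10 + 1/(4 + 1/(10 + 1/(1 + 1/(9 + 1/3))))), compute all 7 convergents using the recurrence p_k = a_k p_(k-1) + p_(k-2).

0/1, 1/10, 4/41, 41/420, 45/461, 446/4569, 1383/14168

Using the convergent recurrence p_i = a_i*p_{i-1} + p_{i-2}, q_i = a_i*q_{i-1} + q_{i-2} with p_{-2}=0, p_{-1}=1, q_{-2}=1, q_{-1}=0:
  i=0: a_0=0, p_0 = 0*1 + 0 = 0, q_0 = 0*0 + 1 = 1.
  i=1: a_1=10, p_1 = 10*0 + 1 = 1, q_1 = 10*1 + 0 = 10.
  i=2: a_2=4, p_2 = 4*1 + 0 = 4, q_2 = 4*10 + 1 = 41.
  i=3: a_3=10, p_3 = 10*4 + 1 = 41, q_3 = 10*41 + 10 = 420.
  i=4: a_4=1, p_4 = 1*41 + 4 = 45, q_4 = 1*420 + 41 = 461.
  i=5: a_5=9, p_5 = 9*45 + 41 = 446, q_5 = 9*461 + 420 = 4569.
  i=6: a_6=3, p_6 = 3*446 + 45 = 1383, q_6 = 3*4569 + 461 = 14168.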